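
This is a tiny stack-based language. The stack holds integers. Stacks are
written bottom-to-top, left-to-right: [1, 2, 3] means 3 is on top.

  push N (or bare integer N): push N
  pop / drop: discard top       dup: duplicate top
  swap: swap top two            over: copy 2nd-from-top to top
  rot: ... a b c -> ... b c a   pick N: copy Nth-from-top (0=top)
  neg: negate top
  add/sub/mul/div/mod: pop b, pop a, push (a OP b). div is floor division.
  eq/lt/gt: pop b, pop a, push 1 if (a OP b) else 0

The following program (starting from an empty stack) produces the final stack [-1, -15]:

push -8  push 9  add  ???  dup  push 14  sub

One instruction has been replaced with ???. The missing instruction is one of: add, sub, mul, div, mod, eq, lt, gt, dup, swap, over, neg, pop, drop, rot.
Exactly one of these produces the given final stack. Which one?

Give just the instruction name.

Stack before ???: [1]
Stack after ???:  [-1]
The instruction that transforms [1] -> [-1] is: neg

Answer: neg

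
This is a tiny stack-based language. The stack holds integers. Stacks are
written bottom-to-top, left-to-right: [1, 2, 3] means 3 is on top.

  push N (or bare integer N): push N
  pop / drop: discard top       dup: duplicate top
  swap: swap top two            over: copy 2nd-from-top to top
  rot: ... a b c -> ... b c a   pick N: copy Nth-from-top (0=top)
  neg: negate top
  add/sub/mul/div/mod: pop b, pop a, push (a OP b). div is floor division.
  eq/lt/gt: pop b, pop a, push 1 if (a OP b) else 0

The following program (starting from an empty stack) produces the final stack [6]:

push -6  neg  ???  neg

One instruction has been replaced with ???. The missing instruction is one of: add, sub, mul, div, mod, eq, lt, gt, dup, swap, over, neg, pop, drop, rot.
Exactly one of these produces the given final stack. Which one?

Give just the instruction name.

Stack before ???: [6]
Stack after ???:  [-6]
The instruction that transforms [6] -> [-6] is: neg

Answer: neg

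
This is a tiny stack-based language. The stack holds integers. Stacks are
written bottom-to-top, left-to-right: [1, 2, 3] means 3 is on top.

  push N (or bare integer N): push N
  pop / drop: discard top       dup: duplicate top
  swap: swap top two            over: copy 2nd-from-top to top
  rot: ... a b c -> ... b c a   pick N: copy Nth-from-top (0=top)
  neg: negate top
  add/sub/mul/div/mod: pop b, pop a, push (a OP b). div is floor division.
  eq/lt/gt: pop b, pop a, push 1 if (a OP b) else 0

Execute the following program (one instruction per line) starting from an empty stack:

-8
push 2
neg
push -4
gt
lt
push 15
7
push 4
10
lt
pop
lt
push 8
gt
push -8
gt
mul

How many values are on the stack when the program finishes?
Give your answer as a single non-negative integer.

After 'push -8': stack = [-8] (depth 1)
After 'push 2': stack = [-8, 2] (depth 2)
After 'neg': stack = [-8, -2] (depth 2)
After 'push -4': stack = [-8, -2, -4] (depth 3)
After 'gt': stack = [-8, 1] (depth 2)
After 'lt': stack = [1] (depth 1)
After 'push 15': stack = [1, 15] (depth 2)
After 'push 7': stack = [1, 15, 7] (depth 3)
After 'push 4': stack = [1, 15, 7, 4] (depth 4)
After 'push 10': stack = [1, 15, 7, 4, 10] (depth 5)
After 'lt': stack = [1, 15, 7, 1] (depth 4)
After 'pop': stack = [1, 15, 7] (depth 3)
After 'lt': stack = [1, 0] (depth 2)
After 'push 8': stack = [1, 0, 8] (depth 3)
After 'gt': stack = [1, 0] (depth 2)
After 'push -8': stack = [1, 0, -8] (depth 3)
After 'gt': stack = [1, 1] (depth 2)
After 'mul': stack = [1] (depth 1)

Answer: 1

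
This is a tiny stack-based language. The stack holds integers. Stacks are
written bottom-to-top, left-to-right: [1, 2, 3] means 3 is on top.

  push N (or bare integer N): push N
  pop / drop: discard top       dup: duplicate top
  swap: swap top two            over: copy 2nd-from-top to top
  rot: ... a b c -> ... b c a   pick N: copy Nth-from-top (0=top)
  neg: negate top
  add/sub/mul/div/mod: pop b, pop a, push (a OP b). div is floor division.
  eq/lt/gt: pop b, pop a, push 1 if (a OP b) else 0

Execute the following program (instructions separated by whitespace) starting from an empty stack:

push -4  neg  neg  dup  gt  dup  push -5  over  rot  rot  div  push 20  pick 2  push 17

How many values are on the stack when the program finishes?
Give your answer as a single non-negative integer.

After 'push -4': stack = [-4] (depth 1)
After 'neg': stack = [4] (depth 1)
After 'neg': stack = [-4] (depth 1)
After 'dup': stack = [-4, -4] (depth 2)
After 'gt': stack = [0] (depth 1)
After 'dup': stack = [0, 0] (depth 2)
After 'push -5': stack = [0, 0, -5] (depth 3)
After 'over': stack = [0, 0, -5, 0] (depth 4)
After 'rot': stack = [0, -5, 0, 0] (depth 4)
After 'rot': stack = [0, 0, 0, -5] (depth 4)
After 'div': stack = [0, 0, 0] (depth 3)
After 'push 20': stack = [0, 0, 0, 20] (depth 4)
After 'pick 2': stack = [0, 0, 0, 20, 0] (depth 5)
After 'push 17': stack = [0, 0, 0, 20, 0, 17] (depth 6)

Answer: 6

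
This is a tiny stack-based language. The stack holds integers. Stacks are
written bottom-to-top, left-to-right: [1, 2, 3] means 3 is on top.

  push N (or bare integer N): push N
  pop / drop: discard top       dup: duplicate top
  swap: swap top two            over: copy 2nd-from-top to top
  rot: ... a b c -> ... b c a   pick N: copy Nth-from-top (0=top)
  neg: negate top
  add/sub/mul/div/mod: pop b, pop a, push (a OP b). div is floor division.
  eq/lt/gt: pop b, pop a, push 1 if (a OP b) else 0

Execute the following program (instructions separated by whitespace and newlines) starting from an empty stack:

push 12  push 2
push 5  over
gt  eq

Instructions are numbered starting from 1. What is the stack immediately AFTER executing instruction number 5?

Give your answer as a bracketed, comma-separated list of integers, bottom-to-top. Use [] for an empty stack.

Answer: [12, 2, 1]

Derivation:
Step 1 ('push 12'): [12]
Step 2 ('push 2'): [12, 2]
Step 3 ('push 5'): [12, 2, 5]
Step 4 ('over'): [12, 2, 5, 2]
Step 5 ('gt'): [12, 2, 1]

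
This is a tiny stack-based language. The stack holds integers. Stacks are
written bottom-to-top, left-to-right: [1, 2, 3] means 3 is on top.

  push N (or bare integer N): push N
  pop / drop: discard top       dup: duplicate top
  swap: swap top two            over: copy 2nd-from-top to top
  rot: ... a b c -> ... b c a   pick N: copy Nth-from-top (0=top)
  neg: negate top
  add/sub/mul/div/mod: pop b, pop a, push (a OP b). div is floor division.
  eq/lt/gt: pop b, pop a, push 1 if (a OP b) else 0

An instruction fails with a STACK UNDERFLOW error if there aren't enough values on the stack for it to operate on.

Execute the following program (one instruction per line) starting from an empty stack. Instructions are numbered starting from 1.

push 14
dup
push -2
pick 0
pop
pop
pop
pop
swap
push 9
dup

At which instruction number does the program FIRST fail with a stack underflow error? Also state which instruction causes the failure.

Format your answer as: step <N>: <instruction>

Step 1 ('push 14'): stack = [14], depth = 1
Step 2 ('dup'): stack = [14, 14], depth = 2
Step 3 ('push -2'): stack = [14, 14, -2], depth = 3
Step 4 ('pick 0'): stack = [14, 14, -2, -2], depth = 4
Step 5 ('pop'): stack = [14, 14, -2], depth = 3
Step 6 ('pop'): stack = [14, 14], depth = 2
Step 7 ('pop'): stack = [14], depth = 1
Step 8 ('pop'): stack = [], depth = 0
Step 9 ('swap'): needs 2 value(s) but depth is 0 — STACK UNDERFLOW

Answer: step 9: swap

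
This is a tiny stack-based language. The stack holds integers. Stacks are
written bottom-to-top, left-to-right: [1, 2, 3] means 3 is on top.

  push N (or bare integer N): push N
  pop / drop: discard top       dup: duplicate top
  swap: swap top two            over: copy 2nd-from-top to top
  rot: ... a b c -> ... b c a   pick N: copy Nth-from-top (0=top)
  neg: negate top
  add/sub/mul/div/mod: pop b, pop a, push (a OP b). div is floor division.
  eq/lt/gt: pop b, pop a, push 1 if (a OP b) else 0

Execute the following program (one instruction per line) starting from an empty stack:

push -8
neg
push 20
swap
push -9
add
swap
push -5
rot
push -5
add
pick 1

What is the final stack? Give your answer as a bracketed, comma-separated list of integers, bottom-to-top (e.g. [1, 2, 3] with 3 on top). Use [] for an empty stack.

After 'push -8': [-8]
After 'neg': [8]
After 'push 20': [8, 20]
After 'swap': [20, 8]
After 'push -9': [20, 8, -9]
After 'add': [20, -1]
After 'swap': [-1, 20]
After 'push -5': [-1, 20, -5]
After 'rot': [20, -5, -1]
After 'push -5': [20, -5, -1, -5]
After 'add': [20, -5, -6]
After 'pick 1': [20, -5, -6, -5]

Answer: [20, -5, -6, -5]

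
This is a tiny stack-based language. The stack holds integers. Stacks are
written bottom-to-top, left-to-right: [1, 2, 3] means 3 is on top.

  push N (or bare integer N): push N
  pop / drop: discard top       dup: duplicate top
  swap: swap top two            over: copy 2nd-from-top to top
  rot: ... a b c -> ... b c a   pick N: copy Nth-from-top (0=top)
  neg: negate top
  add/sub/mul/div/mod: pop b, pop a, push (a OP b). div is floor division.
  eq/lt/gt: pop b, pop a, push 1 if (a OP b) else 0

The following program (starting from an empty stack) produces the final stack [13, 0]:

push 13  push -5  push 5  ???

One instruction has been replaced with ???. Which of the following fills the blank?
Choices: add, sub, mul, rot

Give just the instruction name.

Stack before ???: [13, -5, 5]
Stack after ???:  [13, 0]
Checking each choice:
  add: MATCH
  sub: produces [13, -10]
  mul: produces [13, -25]
  rot: produces [-5, 5, 13]


Answer: add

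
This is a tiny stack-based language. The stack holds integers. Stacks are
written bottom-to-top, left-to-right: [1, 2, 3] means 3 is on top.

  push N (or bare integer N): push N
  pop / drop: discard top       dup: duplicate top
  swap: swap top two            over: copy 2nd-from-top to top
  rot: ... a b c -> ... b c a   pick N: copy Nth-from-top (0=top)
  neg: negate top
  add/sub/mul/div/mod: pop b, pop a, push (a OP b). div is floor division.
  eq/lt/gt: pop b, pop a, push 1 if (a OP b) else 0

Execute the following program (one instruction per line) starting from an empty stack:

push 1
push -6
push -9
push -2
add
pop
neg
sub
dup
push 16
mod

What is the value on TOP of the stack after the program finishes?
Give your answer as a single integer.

After 'push 1': [1]
After 'push -6': [1, -6]
After 'push -9': [1, -6, -9]
After 'push -2': [1, -6, -9, -2]
After 'add': [1, -6, -11]
After 'pop': [1, -6]
After 'neg': [1, 6]
After 'sub': [-5]
After 'dup': [-5, -5]
After 'push 16': [-5, -5, 16]
After 'mod': [-5, 11]

Answer: 11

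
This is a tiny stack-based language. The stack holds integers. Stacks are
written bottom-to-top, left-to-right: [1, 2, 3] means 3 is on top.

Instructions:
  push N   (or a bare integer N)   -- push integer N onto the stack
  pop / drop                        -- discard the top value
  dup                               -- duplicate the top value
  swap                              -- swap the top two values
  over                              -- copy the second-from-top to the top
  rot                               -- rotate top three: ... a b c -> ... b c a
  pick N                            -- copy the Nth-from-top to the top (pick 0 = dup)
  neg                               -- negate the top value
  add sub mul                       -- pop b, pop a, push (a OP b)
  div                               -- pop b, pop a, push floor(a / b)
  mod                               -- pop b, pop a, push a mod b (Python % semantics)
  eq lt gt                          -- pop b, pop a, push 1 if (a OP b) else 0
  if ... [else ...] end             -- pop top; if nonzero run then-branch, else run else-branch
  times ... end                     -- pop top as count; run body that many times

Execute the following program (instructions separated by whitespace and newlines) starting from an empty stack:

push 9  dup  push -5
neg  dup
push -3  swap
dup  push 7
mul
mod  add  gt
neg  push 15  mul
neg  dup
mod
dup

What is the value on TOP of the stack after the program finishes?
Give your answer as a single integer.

After 'push 9': [9]
After 'dup': [9, 9]
After 'push -5': [9, 9, -5]
After 'neg': [9, 9, 5]
After 'dup': [9, 9, 5, 5]
After 'push -3': [9, 9, 5, 5, -3]
After 'swap': [9, 9, 5, -3, 5]
After 'dup': [9, 9, 5, -3, 5, 5]
After 'push 7': [9, 9, 5, -3, 5, 5, 7]
After 'mul': [9, 9, 5, -3, 5, 35]
After 'mod': [9, 9, 5, -3, 5]
After 'add': [9, 9, 5, 2]
After 'gt': [9, 9, 1]
After 'neg': [9, 9, -1]
After 'push 15': [9, 9, -1, 15]
After 'mul': [9, 9, -15]
After 'neg': [9, 9, 15]
After 'dup': [9, 9, 15, 15]
After 'mod': [9, 9, 0]
After 'dup': [9, 9, 0, 0]

Answer: 0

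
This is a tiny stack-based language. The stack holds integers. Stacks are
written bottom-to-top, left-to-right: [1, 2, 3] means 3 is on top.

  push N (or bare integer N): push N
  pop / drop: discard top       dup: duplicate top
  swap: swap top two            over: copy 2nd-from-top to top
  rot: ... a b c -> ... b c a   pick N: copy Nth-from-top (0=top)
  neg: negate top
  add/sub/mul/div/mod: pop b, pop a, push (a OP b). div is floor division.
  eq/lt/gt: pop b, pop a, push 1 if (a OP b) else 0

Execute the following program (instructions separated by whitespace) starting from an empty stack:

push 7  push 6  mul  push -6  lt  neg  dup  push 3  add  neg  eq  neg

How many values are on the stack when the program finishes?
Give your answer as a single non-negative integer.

Answer: 1

Derivation:
After 'push 7': stack = [7] (depth 1)
After 'push 6': stack = [7, 6] (depth 2)
After 'mul': stack = [42] (depth 1)
After 'push -6': stack = [42, -6] (depth 2)
After 'lt': stack = [0] (depth 1)
After 'neg': stack = [0] (depth 1)
After 'dup': stack = [0, 0] (depth 2)
After 'push 3': stack = [0, 0, 3] (depth 3)
After 'add': stack = [0, 3] (depth 2)
After 'neg': stack = [0, -3] (depth 2)
After 'eq': stack = [0] (depth 1)
After 'neg': stack = [0] (depth 1)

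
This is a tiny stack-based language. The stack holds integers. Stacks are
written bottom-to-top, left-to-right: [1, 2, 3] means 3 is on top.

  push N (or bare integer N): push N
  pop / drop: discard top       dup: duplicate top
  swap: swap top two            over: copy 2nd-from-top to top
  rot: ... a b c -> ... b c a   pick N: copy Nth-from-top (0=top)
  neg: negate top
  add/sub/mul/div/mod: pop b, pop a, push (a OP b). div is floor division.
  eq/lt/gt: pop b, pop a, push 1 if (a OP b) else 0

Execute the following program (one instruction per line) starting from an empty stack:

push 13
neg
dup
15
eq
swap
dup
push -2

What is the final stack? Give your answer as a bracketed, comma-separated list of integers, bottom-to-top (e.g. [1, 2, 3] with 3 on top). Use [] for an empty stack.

After 'push 13': [13]
After 'neg': [-13]
After 'dup': [-13, -13]
After 'push 15': [-13, -13, 15]
After 'eq': [-13, 0]
After 'swap': [0, -13]
After 'dup': [0, -13, -13]
After 'push -2': [0, -13, -13, -2]

Answer: [0, -13, -13, -2]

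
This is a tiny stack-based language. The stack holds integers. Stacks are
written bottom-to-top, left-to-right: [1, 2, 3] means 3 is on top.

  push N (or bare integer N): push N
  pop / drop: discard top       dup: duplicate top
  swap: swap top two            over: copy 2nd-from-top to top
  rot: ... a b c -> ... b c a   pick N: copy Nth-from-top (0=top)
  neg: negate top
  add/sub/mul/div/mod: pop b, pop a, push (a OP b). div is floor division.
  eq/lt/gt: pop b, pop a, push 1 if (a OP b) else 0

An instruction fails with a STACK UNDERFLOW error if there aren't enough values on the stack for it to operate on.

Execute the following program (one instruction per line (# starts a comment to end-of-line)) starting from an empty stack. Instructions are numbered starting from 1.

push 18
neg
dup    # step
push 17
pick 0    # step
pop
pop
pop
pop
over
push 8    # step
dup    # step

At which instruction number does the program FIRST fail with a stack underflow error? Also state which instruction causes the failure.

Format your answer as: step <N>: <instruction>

Answer: step 10: over

Derivation:
Step 1 ('push 18'): stack = [18], depth = 1
Step 2 ('neg'): stack = [-18], depth = 1
Step 3 ('dup'): stack = [-18, -18], depth = 2
Step 4 ('push 17'): stack = [-18, -18, 17], depth = 3
Step 5 ('pick 0'): stack = [-18, -18, 17, 17], depth = 4
Step 6 ('pop'): stack = [-18, -18, 17], depth = 3
Step 7 ('pop'): stack = [-18, -18], depth = 2
Step 8 ('pop'): stack = [-18], depth = 1
Step 9 ('pop'): stack = [], depth = 0
Step 10 ('over'): needs 2 value(s) but depth is 0 — STACK UNDERFLOW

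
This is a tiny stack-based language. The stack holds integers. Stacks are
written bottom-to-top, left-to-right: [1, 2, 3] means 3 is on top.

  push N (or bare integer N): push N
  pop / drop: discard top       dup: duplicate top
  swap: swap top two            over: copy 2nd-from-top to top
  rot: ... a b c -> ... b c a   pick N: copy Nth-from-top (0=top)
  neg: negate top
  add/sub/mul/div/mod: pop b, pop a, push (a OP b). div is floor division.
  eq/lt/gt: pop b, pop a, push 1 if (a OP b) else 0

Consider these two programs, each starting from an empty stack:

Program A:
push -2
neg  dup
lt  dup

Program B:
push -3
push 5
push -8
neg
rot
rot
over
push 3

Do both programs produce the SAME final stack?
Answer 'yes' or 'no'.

Program A trace:
  After 'push -2': [-2]
  After 'neg': [2]
  After 'dup': [2, 2]
  After 'lt': [0]
  After 'dup': [0, 0]
Program A final stack: [0, 0]

Program B trace:
  After 'push -3': [-3]
  After 'push 5': [-3, 5]
  After 'push -8': [-3, 5, -8]
  After 'neg': [-3, 5, 8]
  After 'rot': [5, 8, -3]
  After 'rot': [8, -3, 5]
  After 'over': [8, -3, 5, -3]
  After 'push 3': [8, -3, 5, -3, 3]
Program B final stack: [8, -3, 5, -3, 3]
Same: no

Answer: no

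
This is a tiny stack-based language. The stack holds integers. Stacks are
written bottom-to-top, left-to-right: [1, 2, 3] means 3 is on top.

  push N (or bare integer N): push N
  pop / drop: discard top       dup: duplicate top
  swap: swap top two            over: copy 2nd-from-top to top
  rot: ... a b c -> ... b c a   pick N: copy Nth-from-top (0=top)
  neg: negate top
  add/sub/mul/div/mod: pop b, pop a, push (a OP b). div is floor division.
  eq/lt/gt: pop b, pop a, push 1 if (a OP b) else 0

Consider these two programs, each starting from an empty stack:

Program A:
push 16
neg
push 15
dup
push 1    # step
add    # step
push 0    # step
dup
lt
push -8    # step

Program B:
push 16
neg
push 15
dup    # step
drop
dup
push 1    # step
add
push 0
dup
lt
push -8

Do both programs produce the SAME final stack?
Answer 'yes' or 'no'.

Program A trace:
  After 'push 16': [16]
  After 'neg': [-16]
  After 'push 15': [-16, 15]
  After 'dup': [-16, 15, 15]
  After 'push 1': [-16, 15, 15, 1]
  After 'add': [-16, 15, 16]
  After 'push 0': [-16, 15, 16, 0]
  After 'dup': [-16, 15, 16, 0, 0]
  After 'lt': [-16, 15, 16, 0]
  After 'push -8': [-16, 15, 16, 0, -8]
Program A final stack: [-16, 15, 16, 0, -8]

Program B trace:
  After 'push 16': [16]
  After 'neg': [-16]
  After 'push 15': [-16, 15]
  After 'dup': [-16, 15, 15]
  After 'drop': [-16, 15]
  After 'dup': [-16, 15, 15]
  After 'push 1': [-16, 15, 15, 1]
  After 'add': [-16, 15, 16]
  After 'push 0': [-16, 15, 16, 0]
  After 'dup': [-16, 15, 16, 0, 0]
  After 'lt': [-16, 15, 16, 0]
  After 'push -8': [-16, 15, 16, 0, -8]
Program B final stack: [-16, 15, 16, 0, -8]
Same: yes

Answer: yes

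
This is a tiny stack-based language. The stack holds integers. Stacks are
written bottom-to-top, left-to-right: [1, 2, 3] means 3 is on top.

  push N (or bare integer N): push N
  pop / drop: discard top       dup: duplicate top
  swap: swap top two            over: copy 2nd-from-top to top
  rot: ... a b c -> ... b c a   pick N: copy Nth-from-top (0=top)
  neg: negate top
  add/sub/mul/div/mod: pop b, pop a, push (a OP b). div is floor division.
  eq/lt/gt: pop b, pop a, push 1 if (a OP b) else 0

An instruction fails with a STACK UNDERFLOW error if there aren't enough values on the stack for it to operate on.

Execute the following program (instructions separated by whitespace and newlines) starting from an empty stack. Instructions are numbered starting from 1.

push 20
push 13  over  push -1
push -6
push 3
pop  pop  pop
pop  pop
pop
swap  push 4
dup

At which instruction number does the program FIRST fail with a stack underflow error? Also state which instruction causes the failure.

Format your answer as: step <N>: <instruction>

Answer: step 13: swap

Derivation:
Step 1 ('push 20'): stack = [20], depth = 1
Step 2 ('push 13'): stack = [20, 13], depth = 2
Step 3 ('over'): stack = [20, 13, 20], depth = 3
Step 4 ('push -1'): stack = [20, 13, 20, -1], depth = 4
Step 5 ('push -6'): stack = [20, 13, 20, -1, -6], depth = 5
Step 6 ('push 3'): stack = [20, 13, 20, -1, -6, 3], depth = 6
Step 7 ('pop'): stack = [20, 13, 20, -1, -6], depth = 5
Step 8 ('pop'): stack = [20, 13, 20, -1], depth = 4
Step 9 ('pop'): stack = [20, 13, 20], depth = 3
Step 10 ('pop'): stack = [20, 13], depth = 2
Step 11 ('pop'): stack = [20], depth = 1
Step 12 ('pop'): stack = [], depth = 0
Step 13 ('swap'): needs 2 value(s) but depth is 0 — STACK UNDERFLOW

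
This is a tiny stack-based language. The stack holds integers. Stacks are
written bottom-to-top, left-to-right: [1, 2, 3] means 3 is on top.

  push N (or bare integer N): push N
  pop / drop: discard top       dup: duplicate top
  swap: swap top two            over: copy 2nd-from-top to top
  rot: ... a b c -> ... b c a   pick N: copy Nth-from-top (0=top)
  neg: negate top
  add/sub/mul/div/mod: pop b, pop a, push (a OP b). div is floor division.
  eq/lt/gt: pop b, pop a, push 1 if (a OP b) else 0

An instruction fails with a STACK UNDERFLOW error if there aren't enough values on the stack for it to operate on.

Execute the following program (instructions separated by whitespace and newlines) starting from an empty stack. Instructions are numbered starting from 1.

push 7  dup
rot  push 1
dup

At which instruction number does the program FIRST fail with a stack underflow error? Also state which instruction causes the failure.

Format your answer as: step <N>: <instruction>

Answer: step 3: rot

Derivation:
Step 1 ('push 7'): stack = [7], depth = 1
Step 2 ('dup'): stack = [7, 7], depth = 2
Step 3 ('rot'): needs 3 value(s) but depth is 2 — STACK UNDERFLOW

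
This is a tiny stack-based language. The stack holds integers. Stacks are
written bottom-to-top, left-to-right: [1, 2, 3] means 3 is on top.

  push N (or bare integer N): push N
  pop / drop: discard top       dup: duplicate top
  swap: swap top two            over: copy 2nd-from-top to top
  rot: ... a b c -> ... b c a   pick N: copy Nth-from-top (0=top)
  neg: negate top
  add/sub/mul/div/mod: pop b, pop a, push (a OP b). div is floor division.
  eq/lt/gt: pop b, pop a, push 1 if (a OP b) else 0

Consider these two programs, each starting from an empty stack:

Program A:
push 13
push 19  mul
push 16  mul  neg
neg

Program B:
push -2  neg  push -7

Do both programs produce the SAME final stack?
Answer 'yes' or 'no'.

Answer: no

Derivation:
Program A trace:
  After 'push 13': [13]
  After 'push 19': [13, 19]
  After 'mul': [247]
  After 'push 16': [247, 16]
  After 'mul': [3952]
  After 'neg': [-3952]
  After 'neg': [3952]
Program A final stack: [3952]

Program B trace:
  After 'push -2': [-2]
  After 'neg': [2]
  After 'push -7': [2, -7]
Program B final stack: [2, -7]
Same: no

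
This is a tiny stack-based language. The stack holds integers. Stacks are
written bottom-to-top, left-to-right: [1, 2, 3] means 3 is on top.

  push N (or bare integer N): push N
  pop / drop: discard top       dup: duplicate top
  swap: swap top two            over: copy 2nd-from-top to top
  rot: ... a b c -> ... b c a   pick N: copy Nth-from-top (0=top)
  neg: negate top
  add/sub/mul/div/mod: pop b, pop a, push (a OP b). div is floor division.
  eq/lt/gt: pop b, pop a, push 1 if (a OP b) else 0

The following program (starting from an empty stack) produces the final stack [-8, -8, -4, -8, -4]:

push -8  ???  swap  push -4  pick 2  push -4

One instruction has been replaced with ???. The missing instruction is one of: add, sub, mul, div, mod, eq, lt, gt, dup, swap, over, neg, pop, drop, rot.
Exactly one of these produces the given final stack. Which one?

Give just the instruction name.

Answer: dup

Derivation:
Stack before ???: [-8]
Stack after ???:  [-8, -8]
The instruction that transforms [-8] -> [-8, -8] is: dup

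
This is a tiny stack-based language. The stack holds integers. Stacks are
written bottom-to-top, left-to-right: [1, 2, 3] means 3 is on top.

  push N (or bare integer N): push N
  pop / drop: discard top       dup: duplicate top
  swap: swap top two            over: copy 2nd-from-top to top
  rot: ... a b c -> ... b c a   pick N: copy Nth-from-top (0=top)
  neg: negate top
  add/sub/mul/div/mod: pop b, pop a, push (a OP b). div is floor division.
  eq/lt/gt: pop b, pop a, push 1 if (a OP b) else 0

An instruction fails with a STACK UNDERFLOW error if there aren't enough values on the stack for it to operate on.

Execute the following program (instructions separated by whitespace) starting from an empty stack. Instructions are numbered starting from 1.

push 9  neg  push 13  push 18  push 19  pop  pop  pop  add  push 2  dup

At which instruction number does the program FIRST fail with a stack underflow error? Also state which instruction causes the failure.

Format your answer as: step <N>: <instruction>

Answer: step 9: add

Derivation:
Step 1 ('push 9'): stack = [9], depth = 1
Step 2 ('neg'): stack = [-9], depth = 1
Step 3 ('push 13'): stack = [-9, 13], depth = 2
Step 4 ('push 18'): stack = [-9, 13, 18], depth = 3
Step 5 ('push 19'): stack = [-9, 13, 18, 19], depth = 4
Step 6 ('pop'): stack = [-9, 13, 18], depth = 3
Step 7 ('pop'): stack = [-9, 13], depth = 2
Step 8 ('pop'): stack = [-9], depth = 1
Step 9 ('add'): needs 2 value(s) but depth is 1 — STACK UNDERFLOW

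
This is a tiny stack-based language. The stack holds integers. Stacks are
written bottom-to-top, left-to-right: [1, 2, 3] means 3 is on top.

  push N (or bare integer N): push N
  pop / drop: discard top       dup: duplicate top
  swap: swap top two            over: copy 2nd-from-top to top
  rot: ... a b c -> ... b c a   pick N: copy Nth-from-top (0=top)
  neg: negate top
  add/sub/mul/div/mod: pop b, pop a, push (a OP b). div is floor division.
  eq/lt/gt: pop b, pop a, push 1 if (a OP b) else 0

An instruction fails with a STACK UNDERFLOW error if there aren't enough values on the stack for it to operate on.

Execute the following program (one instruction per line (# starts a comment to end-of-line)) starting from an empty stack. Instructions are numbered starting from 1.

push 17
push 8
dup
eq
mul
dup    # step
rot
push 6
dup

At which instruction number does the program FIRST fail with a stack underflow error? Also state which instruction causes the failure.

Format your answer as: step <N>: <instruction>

Answer: step 7: rot

Derivation:
Step 1 ('push 17'): stack = [17], depth = 1
Step 2 ('push 8'): stack = [17, 8], depth = 2
Step 3 ('dup'): stack = [17, 8, 8], depth = 3
Step 4 ('eq'): stack = [17, 1], depth = 2
Step 5 ('mul'): stack = [17], depth = 1
Step 6 ('dup'): stack = [17, 17], depth = 2
Step 7 ('rot'): needs 3 value(s) but depth is 2 — STACK UNDERFLOW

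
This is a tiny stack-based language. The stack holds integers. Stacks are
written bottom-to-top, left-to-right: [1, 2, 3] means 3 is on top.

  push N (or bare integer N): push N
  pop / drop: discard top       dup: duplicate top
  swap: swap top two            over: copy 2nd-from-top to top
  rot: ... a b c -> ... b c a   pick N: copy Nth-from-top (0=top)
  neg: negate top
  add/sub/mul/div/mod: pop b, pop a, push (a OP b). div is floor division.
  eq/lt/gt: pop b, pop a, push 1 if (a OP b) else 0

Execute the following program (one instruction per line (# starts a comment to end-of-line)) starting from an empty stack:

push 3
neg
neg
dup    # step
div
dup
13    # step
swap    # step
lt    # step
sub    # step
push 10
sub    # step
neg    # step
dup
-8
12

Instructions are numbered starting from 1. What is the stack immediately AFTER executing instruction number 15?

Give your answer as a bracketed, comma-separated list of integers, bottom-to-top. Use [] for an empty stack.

Step 1 ('push 3'): [3]
Step 2 ('neg'): [-3]
Step 3 ('neg'): [3]
Step 4 ('dup'): [3, 3]
Step 5 ('div'): [1]
Step 6 ('dup'): [1, 1]
Step 7 ('13'): [1, 1, 13]
Step 8 ('swap'): [1, 13, 1]
Step 9 ('lt'): [1, 0]
Step 10 ('sub'): [1]
Step 11 ('push 10'): [1, 10]
Step 12 ('sub'): [-9]
Step 13 ('neg'): [9]
Step 14 ('dup'): [9, 9]
Step 15 ('-8'): [9, 9, -8]

Answer: [9, 9, -8]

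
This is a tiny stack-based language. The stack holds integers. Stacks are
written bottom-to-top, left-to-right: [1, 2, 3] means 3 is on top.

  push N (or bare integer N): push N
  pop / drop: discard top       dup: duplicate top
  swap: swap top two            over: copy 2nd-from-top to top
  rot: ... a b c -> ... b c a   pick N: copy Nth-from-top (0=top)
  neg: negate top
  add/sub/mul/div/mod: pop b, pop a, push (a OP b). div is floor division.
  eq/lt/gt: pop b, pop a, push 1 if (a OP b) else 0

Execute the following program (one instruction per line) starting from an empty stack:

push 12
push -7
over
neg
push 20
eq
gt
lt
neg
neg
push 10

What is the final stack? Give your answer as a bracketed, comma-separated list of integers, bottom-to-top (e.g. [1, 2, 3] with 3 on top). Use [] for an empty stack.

After 'push 12': [12]
After 'push -7': [12, -7]
After 'over': [12, -7, 12]
After 'neg': [12, -7, -12]
After 'push 20': [12, -7, -12, 20]
After 'eq': [12, -7, 0]
After 'gt': [12, 0]
After 'lt': [0]
After 'neg': [0]
After 'neg': [0]
After 'push 10': [0, 10]

Answer: [0, 10]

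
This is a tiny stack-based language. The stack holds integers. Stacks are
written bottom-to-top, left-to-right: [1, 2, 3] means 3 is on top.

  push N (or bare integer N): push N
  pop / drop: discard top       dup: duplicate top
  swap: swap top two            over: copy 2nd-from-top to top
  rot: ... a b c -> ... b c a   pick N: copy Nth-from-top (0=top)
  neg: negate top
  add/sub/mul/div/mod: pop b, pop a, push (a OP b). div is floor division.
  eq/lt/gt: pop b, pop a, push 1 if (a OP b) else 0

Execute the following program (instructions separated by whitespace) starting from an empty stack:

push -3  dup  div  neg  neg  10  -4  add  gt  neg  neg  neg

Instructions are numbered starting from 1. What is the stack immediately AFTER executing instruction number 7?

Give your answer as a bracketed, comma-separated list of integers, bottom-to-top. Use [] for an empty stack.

Answer: [1, 10, -4]

Derivation:
Step 1 ('push -3'): [-3]
Step 2 ('dup'): [-3, -3]
Step 3 ('div'): [1]
Step 4 ('neg'): [-1]
Step 5 ('neg'): [1]
Step 6 ('10'): [1, 10]
Step 7 ('-4'): [1, 10, -4]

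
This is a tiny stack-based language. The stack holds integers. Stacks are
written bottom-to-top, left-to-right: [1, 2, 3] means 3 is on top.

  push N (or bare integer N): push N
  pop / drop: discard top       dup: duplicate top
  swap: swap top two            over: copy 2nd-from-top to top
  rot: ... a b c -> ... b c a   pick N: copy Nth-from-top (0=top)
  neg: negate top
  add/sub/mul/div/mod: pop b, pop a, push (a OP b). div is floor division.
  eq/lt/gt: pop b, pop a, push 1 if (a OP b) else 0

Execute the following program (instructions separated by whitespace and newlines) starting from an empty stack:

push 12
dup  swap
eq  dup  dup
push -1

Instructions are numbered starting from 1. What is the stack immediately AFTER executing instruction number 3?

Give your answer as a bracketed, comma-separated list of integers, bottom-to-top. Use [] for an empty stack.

Step 1 ('push 12'): [12]
Step 2 ('dup'): [12, 12]
Step 3 ('swap'): [12, 12]

Answer: [12, 12]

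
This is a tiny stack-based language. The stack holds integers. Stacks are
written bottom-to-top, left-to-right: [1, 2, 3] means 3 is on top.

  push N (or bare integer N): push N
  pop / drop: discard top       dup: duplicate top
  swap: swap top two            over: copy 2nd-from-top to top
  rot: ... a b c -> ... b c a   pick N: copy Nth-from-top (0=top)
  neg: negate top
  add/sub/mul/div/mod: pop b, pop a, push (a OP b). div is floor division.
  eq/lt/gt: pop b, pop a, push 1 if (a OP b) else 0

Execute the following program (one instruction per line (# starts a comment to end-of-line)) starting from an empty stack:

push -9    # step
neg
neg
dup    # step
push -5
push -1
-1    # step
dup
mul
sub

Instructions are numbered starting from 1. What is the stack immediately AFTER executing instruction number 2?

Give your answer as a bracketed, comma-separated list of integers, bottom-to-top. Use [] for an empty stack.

Answer: [9]

Derivation:
Step 1 ('push -9'): [-9]
Step 2 ('neg'): [9]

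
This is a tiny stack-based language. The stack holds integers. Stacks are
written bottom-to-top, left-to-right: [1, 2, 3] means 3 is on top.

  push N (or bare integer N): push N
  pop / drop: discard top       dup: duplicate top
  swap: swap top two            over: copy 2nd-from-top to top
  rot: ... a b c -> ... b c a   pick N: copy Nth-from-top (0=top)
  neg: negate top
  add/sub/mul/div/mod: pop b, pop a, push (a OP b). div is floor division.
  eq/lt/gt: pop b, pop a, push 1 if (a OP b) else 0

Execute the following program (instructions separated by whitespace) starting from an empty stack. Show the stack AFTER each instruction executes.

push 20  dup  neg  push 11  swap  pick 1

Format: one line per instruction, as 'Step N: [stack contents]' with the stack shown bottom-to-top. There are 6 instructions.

Step 1: [20]
Step 2: [20, 20]
Step 3: [20, -20]
Step 4: [20, -20, 11]
Step 5: [20, 11, -20]
Step 6: [20, 11, -20, 11]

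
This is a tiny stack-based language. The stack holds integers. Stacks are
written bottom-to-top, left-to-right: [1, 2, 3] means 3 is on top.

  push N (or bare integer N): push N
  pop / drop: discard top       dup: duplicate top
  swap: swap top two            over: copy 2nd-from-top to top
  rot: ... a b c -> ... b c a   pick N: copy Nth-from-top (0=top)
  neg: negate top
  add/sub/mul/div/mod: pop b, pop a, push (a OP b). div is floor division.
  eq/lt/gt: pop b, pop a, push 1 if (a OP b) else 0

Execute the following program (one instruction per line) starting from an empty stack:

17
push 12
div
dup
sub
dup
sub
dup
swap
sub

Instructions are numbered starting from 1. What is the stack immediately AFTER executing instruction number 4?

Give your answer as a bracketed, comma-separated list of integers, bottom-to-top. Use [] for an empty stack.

Answer: [1, 1]

Derivation:
Step 1 ('17'): [17]
Step 2 ('push 12'): [17, 12]
Step 3 ('div'): [1]
Step 4 ('dup'): [1, 1]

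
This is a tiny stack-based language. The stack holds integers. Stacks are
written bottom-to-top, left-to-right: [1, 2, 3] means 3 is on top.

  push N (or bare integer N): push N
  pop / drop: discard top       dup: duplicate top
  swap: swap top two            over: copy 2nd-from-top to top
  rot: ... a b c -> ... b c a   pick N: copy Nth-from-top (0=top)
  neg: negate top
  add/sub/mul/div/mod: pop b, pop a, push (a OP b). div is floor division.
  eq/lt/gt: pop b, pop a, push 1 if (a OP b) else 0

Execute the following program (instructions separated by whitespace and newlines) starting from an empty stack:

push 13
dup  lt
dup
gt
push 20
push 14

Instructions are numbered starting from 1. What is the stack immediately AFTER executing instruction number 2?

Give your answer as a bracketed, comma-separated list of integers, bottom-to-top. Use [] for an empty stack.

Answer: [13, 13]

Derivation:
Step 1 ('push 13'): [13]
Step 2 ('dup'): [13, 13]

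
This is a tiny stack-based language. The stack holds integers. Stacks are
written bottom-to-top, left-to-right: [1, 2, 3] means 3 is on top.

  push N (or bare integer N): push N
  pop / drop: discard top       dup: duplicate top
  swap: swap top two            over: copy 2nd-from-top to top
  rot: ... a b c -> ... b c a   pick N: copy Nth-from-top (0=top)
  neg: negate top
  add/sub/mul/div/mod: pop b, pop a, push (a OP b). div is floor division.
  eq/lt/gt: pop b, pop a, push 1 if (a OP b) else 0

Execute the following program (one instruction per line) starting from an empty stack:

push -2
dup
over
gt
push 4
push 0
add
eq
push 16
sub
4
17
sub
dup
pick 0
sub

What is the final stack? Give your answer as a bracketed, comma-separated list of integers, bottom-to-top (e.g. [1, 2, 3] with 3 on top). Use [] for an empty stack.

Answer: [-2, -16, -13, 0]

Derivation:
After 'push -2': [-2]
After 'dup': [-2, -2]
After 'over': [-2, -2, -2]
After 'gt': [-2, 0]
After 'push 4': [-2, 0, 4]
After 'push 0': [-2, 0, 4, 0]
After 'add': [-2, 0, 4]
After 'eq': [-2, 0]
After 'push 16': [-2, 0, 16]
After 'sub': [-2, -16]
After 'push 4': [-2, -16, 4]
After 'push 17': [-2, -16, 4, 17]
After 'sub': [-2, -16, -13]
After 'dup': [-2, -16, -13, -13]
After 'pick 0': [-2, -16, -13, -13, -13]
After 'sub': [-2, -16, -13, 0]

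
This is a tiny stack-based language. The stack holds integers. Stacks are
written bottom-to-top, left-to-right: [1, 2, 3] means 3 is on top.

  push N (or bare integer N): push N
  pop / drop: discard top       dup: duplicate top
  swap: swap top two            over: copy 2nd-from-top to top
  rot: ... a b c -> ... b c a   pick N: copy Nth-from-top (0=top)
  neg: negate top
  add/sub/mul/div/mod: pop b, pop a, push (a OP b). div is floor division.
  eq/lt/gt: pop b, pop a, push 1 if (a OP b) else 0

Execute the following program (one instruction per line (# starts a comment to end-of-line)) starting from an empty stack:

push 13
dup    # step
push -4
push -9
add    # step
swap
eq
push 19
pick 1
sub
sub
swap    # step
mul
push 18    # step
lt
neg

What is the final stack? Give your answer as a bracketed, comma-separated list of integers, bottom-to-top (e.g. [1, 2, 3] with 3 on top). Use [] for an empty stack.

After 'push 13': [13]
After 'dup': [13, 13]
After 'push -4': [13, 13, -4]
After 'push -9': [13, 13, -4, -9]
After 'add': [13, 13, -13]
After 'swap': [13, -13, 13]
After 'eq': [13, 0]
After 'push 19': [13, 0, 19]
After 'pick 1': [13, 0, 19, 0]
After 'sub': [13, 0, 19]
After 'sub': [13, -19]
After 'swap': [-19, 13]
After 'mul': [-247]
After 'push 18': [-247, 18]
After 'lt': [1]
After 'neg': [-1]

Answer: [-1]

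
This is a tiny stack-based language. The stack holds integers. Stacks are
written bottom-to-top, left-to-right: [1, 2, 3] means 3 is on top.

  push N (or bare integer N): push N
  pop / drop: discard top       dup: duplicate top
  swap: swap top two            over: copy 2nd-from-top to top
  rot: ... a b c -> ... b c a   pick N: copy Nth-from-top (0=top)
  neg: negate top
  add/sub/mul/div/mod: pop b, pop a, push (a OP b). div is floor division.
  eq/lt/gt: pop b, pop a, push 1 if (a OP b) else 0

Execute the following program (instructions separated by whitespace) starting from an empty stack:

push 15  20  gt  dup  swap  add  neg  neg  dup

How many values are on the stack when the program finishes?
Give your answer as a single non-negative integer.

After 'push 15': stack = [15] (depth 1)
After 'push 20': stack = [15, 20] (depth 2)
After 'gt': stack = [0] (depth 1)
After 'dup': stack = [0, 0] (depth 2)
After 'swap': stack = [0, 0] (depth 2)
After 'add': stack = [0] (depth 1)
After 'neg': stack = [0] (depth 1)
After 'neg': stack = [0] (depth 1)
After 'dup': stack = [0, 0] (depth 2)

Answer: 2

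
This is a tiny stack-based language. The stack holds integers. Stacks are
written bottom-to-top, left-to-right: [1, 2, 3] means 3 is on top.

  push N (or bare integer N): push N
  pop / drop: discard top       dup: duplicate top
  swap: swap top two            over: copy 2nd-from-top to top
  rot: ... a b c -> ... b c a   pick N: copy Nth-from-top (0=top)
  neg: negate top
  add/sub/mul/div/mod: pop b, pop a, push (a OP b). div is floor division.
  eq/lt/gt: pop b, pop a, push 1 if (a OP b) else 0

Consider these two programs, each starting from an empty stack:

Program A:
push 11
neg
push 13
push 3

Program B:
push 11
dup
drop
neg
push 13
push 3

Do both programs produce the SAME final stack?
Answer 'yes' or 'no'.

Answer: yes

Derivation:
Program A trace:
  After 'push 11': [11]
  After 'neg': [-11]
  After 'push 13': [-11, 13]
  After 'push 3': [-11, 13, 3]
Program A final stack: [-11, 13, 3]

Program B trace:
  After 'push 11': [11]
  After 'dup': [11, 11]
  After 'drop': [11]
  After 'neg': [-11]
  After 'push 13': [-11, 13]
  After 'push 3': [-11, 13, 3]
Program B final stack: [-11, 13, 3]
Same: yes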